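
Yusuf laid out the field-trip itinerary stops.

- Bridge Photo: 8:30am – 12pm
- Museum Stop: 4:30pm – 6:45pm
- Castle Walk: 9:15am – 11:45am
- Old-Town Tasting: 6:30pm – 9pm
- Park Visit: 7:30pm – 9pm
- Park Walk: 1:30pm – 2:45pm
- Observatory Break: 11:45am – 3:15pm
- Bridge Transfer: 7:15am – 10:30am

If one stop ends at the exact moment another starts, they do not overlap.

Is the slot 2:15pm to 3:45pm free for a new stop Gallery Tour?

No — it overlaps Observatory Break, Park Walk

Bridge Transfer: ends 10:30am at or before Gallery Tour starts 2:15pm → clear.
Bridge Photo: ends 12pm at or before Gallery Tour starts 2:15pm → clear.
Castle Walk: ends 11:45am at or before Gallery Tour starts 2:15pm → clear.
Observatory Break: starts 11:45am before Gallery Tour ends 3:45pm, and ends 3:15pm after Gallery Tour starts 2:15pm → overlap.
Park Walk: starts 1:30pm before Gallery Tour ends 3:45pm, and ends 2:45pm after Gallery Tour starts 2:15pm → overlap.
Museum Stop: starts 4:30pm at or after Gallery Tour ends 3:45pm → clear.
Old-Town Tasting: starts 6:30pm at or after Gallery Tour ends 3:45pm → clear.
Park Visit: starts 7:30pm at or after Gallery Tour ends 3:45pm → clear.
Gallery Tour overlaps Observatory Break, Park Walk.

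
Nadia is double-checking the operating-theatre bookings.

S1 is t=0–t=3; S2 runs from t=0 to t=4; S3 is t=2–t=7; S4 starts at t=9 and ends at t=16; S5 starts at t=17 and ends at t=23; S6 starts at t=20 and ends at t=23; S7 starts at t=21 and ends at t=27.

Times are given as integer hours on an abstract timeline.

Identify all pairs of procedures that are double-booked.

Sorted by start: S1, S2, S3, S4, S5, S6, S7.
S2 starts before S1 ends → S1 and S2 overlap.
S3 starts before S1 ends → S1 and S3 overlap.
S4 starts after S1 ends — done with S1.
S3 starts before S2 ends → S2 and S3 overlap.
S4 starts after S2 ends — done with S2.
S4 starts after S3 ends — done with S3.
S5 starts after S4 ends — done with S4.
S6 starts before S5 ends → S5 and S6 overlap.
S7 starts before S5 ends → S5 and S7 overlap.
S7 starts before S6 ends → S6 and S7 overlap.

S1 & S2, S1 & S3, S2 & S3, S5 & S6, S5 & S7, S6 & S7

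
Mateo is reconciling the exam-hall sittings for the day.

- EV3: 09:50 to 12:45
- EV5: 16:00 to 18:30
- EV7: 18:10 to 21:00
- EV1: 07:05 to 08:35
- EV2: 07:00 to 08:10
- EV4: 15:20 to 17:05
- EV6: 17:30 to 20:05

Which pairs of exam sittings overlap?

Sorted by start: EV2, EV1, EV3, EV4, EV5, EV6, EV7.
EV1 starts before EV2 ends → EV2 and EV1 overlap.
EV3 starts after EV2 ends, so nothing later overlaps EV2 either.
EV3 starts after EV1 ends, so nothing later overlaps EV1 either.
EV4 starts after EV3 ends, so nothing later overlaps EV3 either.
EV5 starts before EV4 ends → EV4 and EV5 overlap.
EV6 starts after EV4 ends, so nothing later overlaps EV4 either.
EV6 starts before EV5 ends → EV5 and EV6 overlap.
EV7 starts before EV5 ends → EV5 and EV7 overlap.
EV7 starts before EV6 ends → EV6 and EV7 overlap.

EV1 & EV2, EV4 & EV5, EV5 & EV6, EV5 & EV7, EV6 & EV7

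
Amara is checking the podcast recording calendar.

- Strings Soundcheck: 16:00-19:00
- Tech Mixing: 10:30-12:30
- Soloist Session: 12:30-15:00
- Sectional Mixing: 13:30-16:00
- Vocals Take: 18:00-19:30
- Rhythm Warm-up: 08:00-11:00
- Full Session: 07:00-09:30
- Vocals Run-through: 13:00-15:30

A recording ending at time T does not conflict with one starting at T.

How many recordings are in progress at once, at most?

Walk through starts and ends in time order (an end at T is processed before a start at T):
07:00 start Full Session → 1
08:00 start Rhythm Warm-up → 2
09:30 end Full Session → 1
10:30 start Tech Mixing → 2
11:00 end Rhythm Warm-up → 1
12:30 end Tech Mixing → 0
12:30 start Soloist Session → 1
13:00 start Vocals Run-through → 2
13:30 start Sectional Mixing → 3
15:00 end Soloist Session → 2
15:30 end Vocals Run-through → 1
16:00 end Sectional Mixing → 0
16:00 start Strings Soundcheck → 1
18:00 start Vocals Take → 2
19:00 end Strings Soundcheck → 1
19:30 end Vocals Take → 0
Peak is 3, at 13:30 (Sectional Mixing, Soloist Session, Vocals Run-through).

3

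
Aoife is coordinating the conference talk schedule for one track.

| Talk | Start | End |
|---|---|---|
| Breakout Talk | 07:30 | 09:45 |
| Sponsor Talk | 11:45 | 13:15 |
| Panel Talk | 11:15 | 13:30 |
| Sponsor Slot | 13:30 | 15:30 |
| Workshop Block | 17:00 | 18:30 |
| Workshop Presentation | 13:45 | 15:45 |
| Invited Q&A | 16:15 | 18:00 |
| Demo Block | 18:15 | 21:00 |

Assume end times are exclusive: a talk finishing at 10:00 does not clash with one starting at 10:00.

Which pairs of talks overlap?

Demo Block & Workshop Block, Invited Q&A & Workshop Block, Panel Talk & Sponsor Talk, Sponsor Slot & Workshop Presentation

Check each pair: they overlap iff neither finishes before the other starts.
Sorted by start: Breakout Talk, Panel Talk, Sponsor Talk, Sponsor Slot, Workshop Presentation, Invited Q&A, Workshop Block, Demo Block.
Panel Talk starts after Breakout Talk ends, so Breakout Talk has no further overlaps.
Sponsor Talk starts before Panel Talk ends → Panel Talk and Sponsor Talk overlap.
Sponsor Slot starts exactly when Panel Talk ends (back-to-back, no overlap), so Panel Talk has no further overlaps.
Sponsor Slot starts after Sponsor Talk ends, so Sponsor Talk has no further overlaps.
Workshop Presentation starts before Sponsor Slot ends → Sponsor Slot and Workshop Presentation overlap.
Invited Q&A starts after Sponsor Slot ends, so Sponsor Slot has no further overlaps.
Invited Q&A starts after Workshop Presentation ends, so Workshop Presentation has no further overlaps.
Workshop Block starts before Invited Q&A ends → Invited Q&A and Workshop Block overlap.
Demo Block starts after Invited Q&A ends.
Demo Block starts before Workshop Block ends → Workshop Block and Demo Block overlap.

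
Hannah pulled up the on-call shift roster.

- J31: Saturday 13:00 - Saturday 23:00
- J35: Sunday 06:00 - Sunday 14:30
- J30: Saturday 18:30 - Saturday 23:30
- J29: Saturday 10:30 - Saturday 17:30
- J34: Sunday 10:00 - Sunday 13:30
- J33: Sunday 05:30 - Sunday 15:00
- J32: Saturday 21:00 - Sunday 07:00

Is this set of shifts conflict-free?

No

Sorted by start: J29, J31, J30, J32, J33, J35, J34.
J31 starts before J29 ends → J29 and J31 overlap.
That's a conflict, so the schedule is not conflict-free.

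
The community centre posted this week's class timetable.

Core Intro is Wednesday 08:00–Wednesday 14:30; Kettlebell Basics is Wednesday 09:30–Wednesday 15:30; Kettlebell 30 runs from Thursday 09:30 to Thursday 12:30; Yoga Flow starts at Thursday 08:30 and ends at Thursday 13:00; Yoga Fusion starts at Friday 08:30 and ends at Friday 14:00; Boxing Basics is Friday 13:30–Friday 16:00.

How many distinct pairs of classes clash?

Two intervals overlap when each starts before the other ends.
Sorted by start: Core Intro, Kettlebell Basics, Yoga Flow, Kettlebell 30, Yoga Fusion, Boxing Basics.
Kettlebell Basics starts before Core Intro ends → Core Intro and Kettlebell Basics overlap.
Yoga Flow starts after Core Intro ends — done with Core Intro.
Yoga Flow starts after Kettlebell Basics ends — done with Kettlebell Basics.
Kettlebell 30 starts before Yoga Flow ends → Yoga Flow and Kettlebell 30 overlap.
Yoga Fusion starts after Yoga Flow ends — done with Yoga Flow.
Yoga Fusion starts after Kettlebell 30 ends — done with Kettlebell 30.
Boxing Basics starts before Yoga Fusion ends → Yoga Fusion and Boxing Basics overlap.
Overlapping pairs: Boxing Basics & Yoga Fusion, Core Intro & Kettlebell Basics, Kettlebell 30 & Yoga Flow — 3 in total.

3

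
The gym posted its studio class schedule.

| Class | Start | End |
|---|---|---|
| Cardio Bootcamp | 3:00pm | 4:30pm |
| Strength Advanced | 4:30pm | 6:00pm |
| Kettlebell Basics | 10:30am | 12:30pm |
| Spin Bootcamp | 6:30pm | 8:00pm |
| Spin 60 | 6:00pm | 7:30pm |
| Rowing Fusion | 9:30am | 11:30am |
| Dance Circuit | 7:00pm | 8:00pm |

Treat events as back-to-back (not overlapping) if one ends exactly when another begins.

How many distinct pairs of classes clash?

Two intervals overlap when each starts before the other ends.
Sorted by start: Rowing Fusion, Kettlebell Basics, Cardio Bootcamp, Strength Advanced, Spin 60, Spin Bootcamp, Dance Circuit.
Kettlebell Basics starts before Rowing Fusion ends → Rowing Fusion and Kettlebell Basics overlap.
Cardio Bootcamp starts after Rowing Fusion ends — done with Rowing Fusion.
Cardio Bootcamp starts after Kettlebell Basics ends — done with Kettlebell Basics.
Strength Advanced starts exactly when Cardio Bootcamp ends (back-to-back, no overlap) — done with Cardio Bootcamp.
Spin 60 starts exactly when Strength Advanced ends (back-to-back, no overlap) — done with Strength Advanced.
Spin Bootcamp starts before Spin 60 ends → Spin 60 and Spin Bootcamp overlap.
Dance Circuit starts before Spin 60 ends → Spin 60 and Dance Circuit overlap.
Dance Circuit starts before Spin Bootcamp ends → Spin Bootcamp and Dance Circuit overlap.
Overlapping pairs: Dance Circuit & Spin 60, Dance Circuit & Spin Bootcamp, Kettlebell Basics & Rowing Fusion, Spin 60 & Spin Bootcamp — 4 in total.

4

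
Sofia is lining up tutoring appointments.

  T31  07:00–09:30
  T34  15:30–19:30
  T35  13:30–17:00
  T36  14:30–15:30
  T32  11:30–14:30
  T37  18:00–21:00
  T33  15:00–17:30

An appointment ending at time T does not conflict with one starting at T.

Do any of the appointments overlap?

Sorted by start: T31, T32, T35, T36, T33, T34, T37.
T32 starts after T31 ends, so nothing later overlaps T31 either.
T35 starts before T32 ends → T32 and T35 overlap.
That's a conflict, so the schedule is not conflict-free.

Yes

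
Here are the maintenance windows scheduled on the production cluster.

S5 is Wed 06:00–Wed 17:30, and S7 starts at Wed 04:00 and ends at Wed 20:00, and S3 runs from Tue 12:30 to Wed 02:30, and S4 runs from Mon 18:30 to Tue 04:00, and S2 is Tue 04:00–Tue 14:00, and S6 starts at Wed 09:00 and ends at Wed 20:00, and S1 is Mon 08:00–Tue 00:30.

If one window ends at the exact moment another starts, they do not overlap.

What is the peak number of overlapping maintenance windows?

Sweep the timeline, counting +1 at each start and −1 at each end (ends before starts at a tie):
Mon 08:00 start S1 → 1
Mon 18:30 start S4 → 2
Tue 00:30 end S1 → 1
Tue 04:00 end S4 → 0
Tue 04:00 start S2 → 1
Tue 12:30 start S3 → 2
Tue 14:00 end S2 → 1
Wed 02:30 end S3 → 0
Wed 04:00 start S7 → 1
Wed 06:00 start S5 → 2
Wed 09:00 start S6 → 3
Wed 17:30 end S5 → 2
Wed 20:00 end S6 → 1
Wed 20:00 end S7 → 0
Peak is 3, at Wed 09:00 (S5, S6, S7).

3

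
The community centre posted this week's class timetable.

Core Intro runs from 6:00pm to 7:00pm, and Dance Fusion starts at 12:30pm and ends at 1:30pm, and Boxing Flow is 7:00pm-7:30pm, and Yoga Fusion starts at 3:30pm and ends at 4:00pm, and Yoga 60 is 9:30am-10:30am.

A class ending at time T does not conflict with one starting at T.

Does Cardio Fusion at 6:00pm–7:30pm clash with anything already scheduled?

Yoga 60: ends 10:30am at or before Cardio Fusion starts 6:00pm → clear.
Dance Fusion: ends 1:30pm at or before Cardio Fusion starts 6:00pm → clear.
Yoga Fusion: ends 4:00pm at or before Cardio Fusion starts 6:00pm → clear.
Core Intro: starts 6:00pm before Cardio Fusion ends 7:30pm, and ends 7:00pm after Cardio Fusion starts 6:00pm → overlap.
Boxing Flow: starts 7:00pm before Cardio Fusion ends 7:30pm, and ends 7:30pm after Cardio Fusion starts 6:00pm → overlap.
Cardio Fusion overlaps Boxing Flow, Core Intro.

Yes — it overlaps Boxing Flow, Core Intro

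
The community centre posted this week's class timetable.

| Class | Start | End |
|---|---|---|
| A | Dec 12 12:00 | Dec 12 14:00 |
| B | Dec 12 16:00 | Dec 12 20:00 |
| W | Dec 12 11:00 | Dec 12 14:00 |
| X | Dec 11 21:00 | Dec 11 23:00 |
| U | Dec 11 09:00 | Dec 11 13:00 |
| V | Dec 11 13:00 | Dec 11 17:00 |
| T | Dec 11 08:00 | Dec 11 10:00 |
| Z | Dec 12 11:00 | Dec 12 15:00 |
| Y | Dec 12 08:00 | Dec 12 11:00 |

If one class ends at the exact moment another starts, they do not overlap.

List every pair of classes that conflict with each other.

A & W, A & Z, T & U, W & Z

Sorted by start: T, U, V, X, Y, W, Z, A, B.
U starts before T ends → T and U overlap.
V starts after T ends — done with T.
V starts exactly when U ends (back-to-back, no overlap) — done with U.
X starts after V ends — done with V.
Y starts after X ends — done with X.
W starts exactly when Y ends (back-to-back, no overlap) — done with Y.
Z starts before W ends → W and Z overlap.
A starts before W ends → W and A overlap.
B starts after W ends.
A starts before Z ends → Z and A overlap.
B starts after Z ends.
B starts after A ends.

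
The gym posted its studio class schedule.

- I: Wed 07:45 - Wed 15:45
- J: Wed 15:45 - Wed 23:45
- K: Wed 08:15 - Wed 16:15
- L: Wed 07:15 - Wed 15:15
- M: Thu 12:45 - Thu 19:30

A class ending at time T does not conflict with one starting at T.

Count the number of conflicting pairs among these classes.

4

Two intervals overlap when each starts before the other ends.
Sorted by start: L, I, K, J, M.
I starts before L ends → L and I overlap.
K starts before L ends → L and K overlap.
J starts after L ends, so L has no further overlaps.
K starts before I ends → I and K overlap.
J starts exactly when I ends (back-to-back, no overlap), so I has no further overlaps.
J starts before K ends → K and J overlap.
M starts after K ends.
M starts after J ends.
Overlapping pairs: I & K, I & L, J & K, K & L — 4 in total.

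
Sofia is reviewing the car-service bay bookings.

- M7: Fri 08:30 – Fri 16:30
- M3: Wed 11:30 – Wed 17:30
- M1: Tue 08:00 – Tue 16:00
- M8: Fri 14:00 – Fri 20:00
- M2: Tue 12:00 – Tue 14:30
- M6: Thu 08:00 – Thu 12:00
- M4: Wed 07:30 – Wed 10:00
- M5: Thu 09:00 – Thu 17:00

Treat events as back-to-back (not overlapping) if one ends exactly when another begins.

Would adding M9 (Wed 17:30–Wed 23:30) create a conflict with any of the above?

No — it doesn't clash with anything

M1: ends Tue 16:00 at or before M9 starts Wed 17:30 → clear.
M2: ends Tue 14:30 at or before M9 starts Wed 17:30 → clear.
M4: ends Wed 10:00 at or before M9 starts Wed 17:30 → clear.
M3: ends Wed 17:30 at or before M9 starts Wed 17:30 → clear.
M6: starts Thu 08:00 at or after M9 ends Wed 23:30 → clear.
M5: starts Thu 09:00 at or after M9 ends Wed 23:30 → clear.
M7: starts Fri 08:30 at or after M9 ends Wed 23:30 → clear.
M8: starts Fri 14:00 at or after M9 ends Wed 23:30 → clear.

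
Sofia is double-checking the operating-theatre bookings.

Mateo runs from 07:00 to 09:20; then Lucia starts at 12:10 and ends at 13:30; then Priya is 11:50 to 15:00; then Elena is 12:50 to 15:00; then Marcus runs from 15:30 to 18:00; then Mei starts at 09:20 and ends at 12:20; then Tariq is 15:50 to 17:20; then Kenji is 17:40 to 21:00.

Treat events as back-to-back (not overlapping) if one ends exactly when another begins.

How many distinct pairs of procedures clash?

7

Check each pair: they overlap iff neither finishes before the other starts.
Sorted by start: Mateo, Mei, Priya, Lucia, Elena, Marcus, Tariq, Kenji.
Mei starts exactly when Mateo ends (back-to-back, no overlap), so Mateo has no further overlaps.
Priya starts before Mei ends → Mei and Priya overlap.
Lucia starts before Mei ends → Mei and Lucia overlap.
Elena starts after Mei ends, so Mei has no further overlaps.
Lucia starts before Priya ends → Priya and Lucia overlap.
Elena starts before Priya ends → Priya and Elena overlap.
Marcus starts after Priya ends, so Priya has no further overlaps.
Elena starts before Lucia ends → Lucia and Elena overlap.
Marcus starts after Lucia ends, so Lucia has no further overlaps.
Marcus starts after Elena ends, so Elena has no further overlaps.
Tariq starts before Marcus ends → Marcus and Tariq overlap.
Kenji starts before Marcus ends → Marcus and Kenji overlap.
Kenji starts after Tariq ends.
Overlapping pairs: Elena & Lucia, Elena & Priya, Kenji & Marcus, Lucia & Mei, Lucia & Priya, Marcus & Tariq, Mei & Priya — 7 in total.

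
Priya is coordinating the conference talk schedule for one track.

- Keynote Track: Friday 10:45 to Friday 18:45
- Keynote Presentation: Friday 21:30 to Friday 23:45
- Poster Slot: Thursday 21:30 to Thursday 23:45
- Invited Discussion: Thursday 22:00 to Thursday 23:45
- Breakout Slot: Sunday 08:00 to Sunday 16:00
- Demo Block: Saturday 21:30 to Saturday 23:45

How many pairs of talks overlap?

Two intervals overlap when each starts before the other ends.
Sorted by start: Poster Slot, Invited Discussion, Keynote Track, Keynote Presentation, Demo Block, Breakout Slot.
Invited Discussion starts before Poster Slot ends → Poster Slot and Invited Discussion overlap.
Keynote Track starts after Poster Slot ends — done with Poster Slot.
Keynote Track starts after Invited Discussion ends — done with Invited Discussion.
Keynote Presentation starts after Keynote Track ends — done with Keynote Track.
Demo Block starts after Keynote Presentation ends — done with Keynote Presentation.
Breakout Slot starts after Demo Block ends.
Overlapping pairs: Invited Discussion & Poster Slot — 1 in total.

1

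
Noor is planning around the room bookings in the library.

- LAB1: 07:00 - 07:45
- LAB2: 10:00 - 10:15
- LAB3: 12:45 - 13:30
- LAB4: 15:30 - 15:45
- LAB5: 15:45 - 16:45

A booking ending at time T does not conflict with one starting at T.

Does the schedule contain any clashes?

No

Sorted by start: LAB1, LAB2, LAB3, LAB4, LAB5.
LAB2 starts after LAB1 ends, so LAB1 has no further overlaps.
LAB3 starts after LAB2 ends, so LAB2 has no further overlaps.
LAB4 starts after LAB3 ends, so LAB3 has no further overlaps.
LAB5 starts exactly when LAB4 ends (back-to-back, no overlap).
Every pair is clear; the schedule has no overlaps.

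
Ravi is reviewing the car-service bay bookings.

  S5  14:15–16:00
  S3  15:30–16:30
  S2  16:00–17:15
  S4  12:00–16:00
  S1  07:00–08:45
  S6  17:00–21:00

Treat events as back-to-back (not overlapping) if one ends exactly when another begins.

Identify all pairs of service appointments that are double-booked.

Sorted by start: S1, S4, S5, S3, S2, S6.
S4 starts after S1 ends, so S1 has no further overlaps.
S5 starts before S4 ends → S4 and S5 overlap.
S3 starts before S4 ends → S4 and S3 overlap.
S2 starts exactly when S4 ends (back-to-back, no overlap), so S4 has no further overlaps.
S3 starts before S5 ends → S5 and S3 overlap.
S2 starts exactly when S5 ends (back-to-back, no overlap), so S5 has no further overlaps.
S2 starts before S3 ends → S3 and S2 overlap.
S6 starts after S3 ends.
S6 starts before S2 ends → S2 and S6 overlap.

S2 & S3, S2 & S6, S3 & S4, S3 & S5, S4 & S5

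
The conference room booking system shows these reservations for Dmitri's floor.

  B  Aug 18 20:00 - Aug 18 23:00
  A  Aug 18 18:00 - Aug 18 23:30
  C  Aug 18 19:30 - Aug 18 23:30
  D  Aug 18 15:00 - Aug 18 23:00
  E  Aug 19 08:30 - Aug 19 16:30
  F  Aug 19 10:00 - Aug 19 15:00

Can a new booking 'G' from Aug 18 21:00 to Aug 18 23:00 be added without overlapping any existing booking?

No — it overlaps A, B, C, D

D: starts Aug 18 15:00 before G ends Aug 18 23:00, and ends Aug 18 23:00 after G starts Aug 18 21:00 → overlap.
A: starts Aug 18 18:00 before G ends Aug 18 23:00, and ends Aug 18 23:30 after G starts Aug 18 21:00 → overlap.
C: starts Aug 18 19:30 before G ends Aug 18 23:00, and ends Aug 18 23:30 after G starts Aug 18 21:00 → overlap.
B: starts Aug 18 20:00 before G ends Aug 18 23:00, and ends Aug 18 23:00 after G starts Aug 18 21:00 → overlap.
E: starts Aug 19 08:30 at or after G ends Aug 18 23:00 → clear.
F: starts Aug 19 10:00 at or after G ends Aug 18 23:00 → clear.
G overlaps A, B, C, D.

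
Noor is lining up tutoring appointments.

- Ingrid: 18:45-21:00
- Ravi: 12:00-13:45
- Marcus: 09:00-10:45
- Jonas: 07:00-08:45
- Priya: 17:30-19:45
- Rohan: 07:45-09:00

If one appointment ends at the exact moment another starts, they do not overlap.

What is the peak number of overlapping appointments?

Sweep the timeline, counting +1 at each start and −1 at each end (ends before starts at a tie):
07:00 start Jonas → 1
07:45 start Rohan → 2
08:45 end Jonas → 1
09:00 end Rohan → 0
09:00 start Marcus → 1
10:45 end Marcus → 0
12:00 start Ravi → 1
13:45 end Ravi → 0
17:30 start Priya → 1
18:45 start Ingrid → 2
19:45 end Priya → 1
21:00 end Ingrid → 0
Peak is 2, at 07:45 (Jonas, Rohan).

2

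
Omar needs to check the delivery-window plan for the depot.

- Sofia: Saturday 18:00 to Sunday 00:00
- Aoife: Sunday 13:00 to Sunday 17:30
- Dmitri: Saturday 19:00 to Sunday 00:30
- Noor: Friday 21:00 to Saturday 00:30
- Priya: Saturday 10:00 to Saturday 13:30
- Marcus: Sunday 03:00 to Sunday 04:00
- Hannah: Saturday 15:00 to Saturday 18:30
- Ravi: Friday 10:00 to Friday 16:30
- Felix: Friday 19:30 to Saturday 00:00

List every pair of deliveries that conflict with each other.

Dmitri & Sofia, Felix & Noor, Hannah & Sofia

Sorted by start: Ravi, Felix, Noor, Priya, Hannah, Sofia, Dmitri, Marcus, Aoife.
Felix starts after Ravi ends, so nothing later overlaps Ravi either.
Noor starts before Felix ends → Felix and Noor overlap.
Priya starts after Felix ends, so nothing later overlaps Felix either.
Priya starts after Noor ends, so nothing later overlaps Noor either.
Hannah starts after Priya ends, so nothing later overlaps Priya either.
Sofia starts before Hannah ends → Hannah and Sofia overlap.
Dmitri starts after Hannah ends, so nothing later overlaps Hannah either.
Dmitri starts before Sofia ends → Sofia and Dmitri overlap.
Marcus starts after Sofia ends, so nothing later overlaps Sofia either.
Marcus starts after Dmitri ends, so nothing later overlaps Dmitri either.
Aoife starts after Marcus ends.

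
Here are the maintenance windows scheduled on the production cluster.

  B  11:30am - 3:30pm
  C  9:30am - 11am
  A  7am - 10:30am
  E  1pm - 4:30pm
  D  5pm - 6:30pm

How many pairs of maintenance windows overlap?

Sorted by start: A, C, B, E, D.
C starts before A ends → A and C overlap.
B starts after A ends; A is clear from here.
B starts after C ends; C is clear from here.
E starts before B ends → B and E overlap.
D starts after B ends.
D starts after E ends.
Overlapping pairs: A & C, B & E — 2 in total.

2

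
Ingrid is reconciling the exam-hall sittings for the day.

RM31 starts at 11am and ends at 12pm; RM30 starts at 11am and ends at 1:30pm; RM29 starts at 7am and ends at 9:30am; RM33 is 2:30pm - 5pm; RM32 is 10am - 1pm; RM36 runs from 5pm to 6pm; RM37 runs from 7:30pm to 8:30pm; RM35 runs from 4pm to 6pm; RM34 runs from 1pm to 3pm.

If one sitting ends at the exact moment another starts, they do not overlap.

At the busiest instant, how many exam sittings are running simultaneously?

Sort all start/end points and keep a running count:
7am start RM29 → 1
9:30am end RM29 → 0
10am start RM32 → 1
11am start RM30 → 2
11am start RM31 → 3
12pm end RM31 → 2
1pm end RM32 → 1
1pm start RM34 → 2
1:30pm end RM30 → 1
2:30pm start RM33 → 2
3pm end RM34 → 1
4pm start RM35 → 2
5pm end RM33 → 1
5pm start RM36 → 2
6pm end RM35 → 1
6pm end RM36 → 0
7:30pm start RM37 → 1
8:30pm end RM37 → 0
Peak is 3, at 11am (RM30, RM31, RM32).

3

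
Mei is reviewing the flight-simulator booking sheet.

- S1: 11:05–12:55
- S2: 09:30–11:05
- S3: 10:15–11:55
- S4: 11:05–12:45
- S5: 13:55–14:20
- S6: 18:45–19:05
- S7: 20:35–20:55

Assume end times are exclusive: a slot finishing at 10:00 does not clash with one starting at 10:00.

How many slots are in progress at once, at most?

3

Sort all start/end points and keep a running count:
09:30 start S2 → 1
10:15 start S3 → 2
11:05 end S2 → 1
11:05 start S1 → 2
11:05 start S4 → 3
11:55 end S3 → 2
12:45 end S4 → 1
12:55 end S1 → 0
13:55 start S5 → 1
14:20 end S5 → 0
18:45 start S6 → 1
19:05 end S6 → 0
20:35 start S7 → 1
20:55 end S7 → 0
Peak is 3, at 11:05 (S1, S3, S4).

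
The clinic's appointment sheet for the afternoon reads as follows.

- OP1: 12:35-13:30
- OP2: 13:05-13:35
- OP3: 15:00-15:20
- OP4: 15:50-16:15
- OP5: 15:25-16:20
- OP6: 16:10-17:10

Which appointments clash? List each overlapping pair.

OP1 & OP2, OP4 & OP5, OP4 & OP6, OP5 & OP6

Sorted by start: OP1, OP2, OP3, OP5, OP4, OP6.
OP2 starts before OP1 ends → OP1 and OP2 overlap.
OP3 starts after OP1 ends — done with OP1.
OP3 starts after OP2 ends — done with OP2.
OP5 starts after OP3 ends — done with OP3.
OP4 starts before OP5 ends → OP5 and OP4 overlap.
OP6 starts before OP5 ends → OP5 and OP6 overlap.
OP6 starts before OP4 ends → OP4 and OP6 overlap.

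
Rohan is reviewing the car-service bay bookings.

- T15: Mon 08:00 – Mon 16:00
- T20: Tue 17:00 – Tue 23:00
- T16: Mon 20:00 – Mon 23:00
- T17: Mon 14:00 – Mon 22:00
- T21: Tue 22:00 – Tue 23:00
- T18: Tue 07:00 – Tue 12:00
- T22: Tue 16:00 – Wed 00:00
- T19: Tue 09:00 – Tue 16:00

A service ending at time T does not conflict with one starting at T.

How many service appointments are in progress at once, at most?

Walk through starts and ends in time order (an end at T is processed before a start at T):
Mon 08:00 start T15 → 1
Mon 14:00 start T17 → 2
Mon 16:00 end T15 → 1
Mon 20:00 start T16 → 2
Mon 22:00 end T17 → 1
Mon 23:00 end T16 → 0
Tue 07:00 start T18 → 1
Tue 09:00 start T19 → 2
Tue 12:00 end T18 → 1
Tue 16:00 end T19 → 0
Tue 16:00 start T22 → 1
Tue 17:00 start T20 → 2
Tue 22:00 start T21 → 3
Tue 23:00 end T20 → 2
Tue 23:00 end T21 → 1
Wed 00:00 end T22 → 0
Peak is 3, at Tue 22:00 (T20, T21, T22).

3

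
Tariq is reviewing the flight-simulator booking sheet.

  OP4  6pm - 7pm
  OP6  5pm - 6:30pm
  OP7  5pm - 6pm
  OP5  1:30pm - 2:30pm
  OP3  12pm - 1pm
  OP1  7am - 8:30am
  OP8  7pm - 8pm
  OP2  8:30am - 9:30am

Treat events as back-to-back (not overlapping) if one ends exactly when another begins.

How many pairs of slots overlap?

Two intervals overlap when each starts before the other ends.
Sorted by start: OP1, OP2, OP3, OP5, OP6, OP7, OP4, OP8.
OP2 starts exactly when OP1 ends (back-to-back, no overlap); OP1 is clear from here.
OP3 starts after OP2 ends; OP2 is clear from here.
OP5 starts after OP3 ends; OP3 is clear from here.
OP6 starts after OP5 ends; OP5 is clear from here.
OP7 starts before OP6 ends → OP6 and OP7 overlap.
OP4 starts before OP6 ends → OP6 and OP4 overlap.
OP8 starts after OP6 ends.
OP4 starts exactly when OP7 ends (back-to-back, no overlap); OP7 is clear from here.
OP8 starts exactly when OP4 ends (back-to-back, no overlap).
Overlapping pairs: OP4 & OP6, OP6 & OP7 — 2 in total.

2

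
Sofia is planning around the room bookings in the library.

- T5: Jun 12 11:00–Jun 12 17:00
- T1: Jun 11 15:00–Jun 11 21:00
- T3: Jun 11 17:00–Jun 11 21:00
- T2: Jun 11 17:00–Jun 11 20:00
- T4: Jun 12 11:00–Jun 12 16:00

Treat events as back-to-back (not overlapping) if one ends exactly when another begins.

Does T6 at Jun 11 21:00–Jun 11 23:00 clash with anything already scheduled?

T1: ends Jun 11 21:00 at or before T6 starts Jun 11 21:00 → clear.
T2: ends Jun 11 20:00 at or before T6 starts Jun 11 21:00 → clear.
T3: ends Jun 11 21:00 at or before T6 starts Jun 11 21:00 → clear.
T4: starts Jun 12 11:00 at or after T6 ends Jun 11 23:00 → clear.
T5: starts Jun 12 11:00 at or after T6 ends Jun 11 23:00 → clear.

No — it doesn't clash with anything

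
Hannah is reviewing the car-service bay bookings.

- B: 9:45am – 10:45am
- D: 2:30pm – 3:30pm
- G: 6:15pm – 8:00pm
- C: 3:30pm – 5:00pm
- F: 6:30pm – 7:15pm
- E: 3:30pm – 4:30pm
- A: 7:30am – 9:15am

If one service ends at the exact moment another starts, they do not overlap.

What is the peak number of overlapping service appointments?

Sweep the timeline, counting +1 at each start and −1 at each end (ends before starts at a tie):
7:30am start A → 1
9:15am end A → 0
9:45am start B → 1
10:45am end B → 0
2:30pm start D → 1
3:30pm end D → 0
3:30pm start C → 1
3:30pm start E → 2
4:30pm end E → 1
5:00pm end C → 0
6:15pm start G → 1
6:30pm start F → 2
7:15pm end F → 1
8:00pm end G → 0
Peak is 2, at 3:30pm (C, E).

2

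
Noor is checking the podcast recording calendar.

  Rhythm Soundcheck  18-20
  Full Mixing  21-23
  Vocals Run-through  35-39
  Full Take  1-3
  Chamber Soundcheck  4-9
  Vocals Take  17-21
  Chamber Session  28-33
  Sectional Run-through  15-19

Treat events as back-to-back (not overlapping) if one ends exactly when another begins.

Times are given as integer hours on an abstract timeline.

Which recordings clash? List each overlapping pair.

Sorted by start: Full Take, Chamber Soundcheck, Sectional Run-through, Vocals Take, Rhythm Soundcheck, Full Mixing, Chamber Session, Vocals Run-through.
Chamber Soundcheck starts after Full Take ends — done with Full Take.
Sectional Run-through starts after Chamber Soundcheck ends — done with Chamber Soundcheck.
Vocals Take starts before Sectional Run-through ends → Sectional Run-through and Vocals Take overlap.
Rhythm Soundcheck starts before Sectional Run-through ends → Sectional Run-through and Rhythm Soundcheck overlap.
Full Mixing starts after Sectional Run-through ends — done with Sectional Run-through.
Rhythm Soundcheck starts before Vocals Take ends → Vocals Take and Rhythm Soundcheck overlap.
Full Mixing starts exactly when Vocals Take ends (back-to-back, no overlap) — done with Vocals Take.
Full Mixing starts after Rhythm Soundcheck ends — done with Rhythm Soundcheck.
Chamber Session starts after Full Mixing ends — done with Full Mixing.
Vocals Run-through starts after Chamber Session ends.

Rhythm Soundcheck & Sectional Run-through, Rhythm Soundcheck & Vocals Take, Sectional Run-through & Vocals Take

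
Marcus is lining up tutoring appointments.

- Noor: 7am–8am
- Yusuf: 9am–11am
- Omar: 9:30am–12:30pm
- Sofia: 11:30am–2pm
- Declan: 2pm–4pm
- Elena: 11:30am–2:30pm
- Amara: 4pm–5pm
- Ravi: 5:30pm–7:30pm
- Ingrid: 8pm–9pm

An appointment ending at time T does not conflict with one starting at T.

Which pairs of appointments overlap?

Sorted by start: Noor, Yusuf, Omar, Sofia, Elena, Declan, Amara, Ravi, Ingrid.
Yusuf starts after Noor ends, so Noor has no further overlaps.
Omar starts before Yusuf ends → Yusuf and Omar overlap.
Sofia starts after Yusuf ends, so Yusuf has no further overlaps.
Sofia starts before Omar ends → Omar and Sofia overlap.
Elena starts before Omar ends → Omar and Elena overlap.
Declan starts after Omar ends, so Omar has no further overlaps.
Elena starts before Sofia ends → Sofia and Elena overlap.
Declan starts exactly when Sofia ends (back-to-back, no overlap), so Sofia has no further overlaps.
Declan starts before Elena ends → Elena and Declan overlap.
Amara starts after Elena ends, so Elena has no further overlaps.
Amara starts exactly when Declan ends (back-to-back, no overlap), so Declan has no further overlaps.
Ravi starts after Amara ends, so Amara has no further overlaps.
Ingrid starts after Ravi ends.

Declan & Elena, Elena & Omar, Elena & Sofia, Omar & Sofia, Omar & Yusuf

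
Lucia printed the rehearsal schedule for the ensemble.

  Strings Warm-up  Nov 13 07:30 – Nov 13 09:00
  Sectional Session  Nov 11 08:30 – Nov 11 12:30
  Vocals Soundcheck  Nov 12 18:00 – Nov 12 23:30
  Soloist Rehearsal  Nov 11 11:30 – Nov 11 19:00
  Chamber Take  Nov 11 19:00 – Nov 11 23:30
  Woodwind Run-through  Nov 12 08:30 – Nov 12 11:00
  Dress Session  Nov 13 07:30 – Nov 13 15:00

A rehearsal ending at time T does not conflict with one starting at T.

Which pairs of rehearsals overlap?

Sorted by start: Sectional Session, Soloist Rehearsal, Chamber Take, Woodwind Run-through, Vocals Soundcheck, Strings Warm-up, Dress Session.
Soloist Rehearsal starts before Sectional Session ends → Sectional Session and Soloist Rehearsal overlap.
Chamber Take starts after Sectional Session ends, so nothing later overlaps Sectional Session either.
Chamber Take starts exactly when Soloist Rehearsal ends (back-to-back, no overlap), so nothing later overlaps Soloist Rehearsal either.
Woodwind Run-through starts after Chamber Take ends, so nothing later overlaps Chamber Take either.
Vocals Soundcheck starts after Woodwind Run-through ends, so nothing later overlaps Woodwind Run-through either.
Strings Warm-up starts after Vocals Soundcheck ends, so nothing later overlaps Vocals Soundcheck either.
Dress Session starts before Strings Warm-up ends → Strings Warm-up and Dress Session overlap.

Dress Session & Strings Warm-up, Sectional Session & Soloist Rehearsal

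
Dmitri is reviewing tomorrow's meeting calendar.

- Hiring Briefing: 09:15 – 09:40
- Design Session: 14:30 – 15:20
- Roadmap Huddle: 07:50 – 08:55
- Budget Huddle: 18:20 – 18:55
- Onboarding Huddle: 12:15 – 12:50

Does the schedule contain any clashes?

Check each pair: they overlap iff neither finishes before the other starts.
Sorted by start: Roadmap Huddle, Hiring Briefing, Onboarding Huddle, Design Session, Budget Huddle.
Hiring Briefing starts after Roadmap Huddle ends, so Roadmap Huddle has no further overlaps.
Onboarding Huddle starts after Hiring Briefing ends, so Hiring Briefing has no further overlaps.
Design Session starts after Onboarding Huddle ends, so Onboarding Huddle has no further overlaps.
Budget Huddle starts after Design Session ends.
Every pair is clear; the schedule has no overlaps.

No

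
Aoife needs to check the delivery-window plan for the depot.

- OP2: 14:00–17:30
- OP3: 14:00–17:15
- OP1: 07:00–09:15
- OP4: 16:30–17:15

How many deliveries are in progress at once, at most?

Sweep the timeline, counting +1 at each start and −1 at each end (ends before starts at a tie):
07:00 start OP1 → 1
09:15 end OP1 → 0
14:00 start OP2 → 1
14:00 start OP3 → 2
16:30 start OP4 → 3
17:15 end OP3 → 2
17:15 end OP4 → 1
17:30 end OP2 → 0
Peak is 3, at 16:30 (OP2, OP3, OP4).

3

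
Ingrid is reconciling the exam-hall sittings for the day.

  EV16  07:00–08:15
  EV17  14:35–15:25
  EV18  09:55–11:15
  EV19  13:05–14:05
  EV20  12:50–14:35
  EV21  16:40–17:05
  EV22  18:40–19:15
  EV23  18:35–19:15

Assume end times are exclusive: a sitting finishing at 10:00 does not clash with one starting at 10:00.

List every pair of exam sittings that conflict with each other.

EV19 & EV20, EV22 & EV23

Sorted by start: EV16, EV18, EV20, EV19, EV17, EV21, EV23, EV22.
EV18 starts after EV16 ends, so nothing later overlaps EV16 either.
EV20 starts after EV18 ends, so nothing later overlaps EV18 either.
EV19 starts before EV20 ends → EV20 and EV19 overlap.
EV17 starts exactly when EV20 ends (back-to-back, no overlap), so nothing later overlaps EV20 either.
EV17 starts after EV19 ends, so nothing later overlaps EV19 either.
EV21 starts after EV17 ends, so nothing later overlaps EV17 either.
EV23 starts after EV21 ends, so nothing later overlaps EV21 either.
EV22 starts before EV23 ends → EV23 and EV22 overlap.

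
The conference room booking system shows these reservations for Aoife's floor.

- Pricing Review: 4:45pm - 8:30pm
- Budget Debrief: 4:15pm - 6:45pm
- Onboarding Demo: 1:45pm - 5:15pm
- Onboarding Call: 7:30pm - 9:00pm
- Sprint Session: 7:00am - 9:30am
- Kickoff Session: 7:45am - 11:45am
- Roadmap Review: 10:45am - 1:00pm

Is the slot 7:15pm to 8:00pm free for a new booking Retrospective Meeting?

No — it overlaps Onboarding Call, Pricing Review

Sprint Session: ends 9:30am at or before Retrospective Meeting starts 7:15pm → clear.
Kickoff Session: ends 11:45am at or before Retrospective Meeting starts 7:15pm → clear.
Roadmap Review: ends 1:00pm at or before Retrospective Meeting starts 7:15pm → clear.
Onboarding Demo: ends 5:15pm at or before Retrospective Meeting starts 7:15pm → clear.
Budget Debrief: ends 6:45pm at or before Retrospective Meeting starts 7:15pm → clear.
Pricing Review: starts 4:45pm before Retrospective Meeting ends 8:00pm, and ends 8:30pm after Retrospective Meeting starts 7:15pm → overlap.
Onboarding Call: starts 7:30pm before Retrospective Meeting ends 8:00pm, and ends 9:00pm after Retrospective Meeting starts 7:15pm → overlap.
Retrospective Meeting overlaps Pricing Review, Onboarding Call.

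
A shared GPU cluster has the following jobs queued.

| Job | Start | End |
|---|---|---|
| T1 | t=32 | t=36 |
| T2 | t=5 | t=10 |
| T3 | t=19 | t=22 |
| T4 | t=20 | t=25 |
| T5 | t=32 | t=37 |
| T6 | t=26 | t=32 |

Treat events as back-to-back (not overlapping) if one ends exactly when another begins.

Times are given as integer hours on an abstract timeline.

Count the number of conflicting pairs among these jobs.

Sorted by start: T2, T3, T4, T6, T1, T5.
T3 starts after T2 ends; T2 is clear from here.
T4 starts before T3 ends → T3 and T4 overlap.
T6 starts after T3 ends; T3 is clear from here.
T6 starts after T4 ends; T4 is clear from here.
T1 starts exactly when T6 ends (back-to-back, no overlap); T6 is clear from here.
T5 starts before T1 ends → T1 and T5 overlap.
Overlapping pairs: T1 & T5, T3 & T4 — 2 in total.

2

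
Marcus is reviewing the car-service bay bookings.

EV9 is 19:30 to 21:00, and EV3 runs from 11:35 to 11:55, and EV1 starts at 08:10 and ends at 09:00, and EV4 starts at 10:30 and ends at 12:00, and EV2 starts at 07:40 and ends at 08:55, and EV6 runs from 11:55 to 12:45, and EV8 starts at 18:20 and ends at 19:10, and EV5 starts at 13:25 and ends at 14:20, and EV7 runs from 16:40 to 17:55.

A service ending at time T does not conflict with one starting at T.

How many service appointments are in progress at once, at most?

2

Walk through starts and ends in time order (an end at T is processed before a start at T):
07:40 start EV2 → 1
08:10 start EV1 → 2
08:55 end EV2 → 1
09:00 end EV1 → 0
10:30 start EV4 → 1
11:35 start EV3 → 2
11:55 end EV3 → 1
11:55 start EV6 → 2
12:00 end EV4 → 1
12:45 end EV6 → 0
13:25 start EV5 → 1
14:20 end EV5 → 0
16:40 start EV7 → 1
17:55 end EV7 → 0
18:20 start EV8 → 1
19:10 end EV8 → 0
19:30 start EV9 → 1
21:00 end EV9 → 0
Peak is 2, at 08:10 (EV1, EV2).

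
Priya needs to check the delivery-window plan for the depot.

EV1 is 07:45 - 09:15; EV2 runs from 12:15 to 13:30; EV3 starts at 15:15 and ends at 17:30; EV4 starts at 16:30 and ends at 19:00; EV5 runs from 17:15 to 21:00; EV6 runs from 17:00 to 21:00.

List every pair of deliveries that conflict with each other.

EV3 & EV4, EV3 & EV5, EV3 & EV6, EV4 & EV5, EV4 & EV6, EV5 & EV6

Check each pair: they overlap iff neither finishes before the other starts.
Sorted by start: EV1, EV2, EV3, EV4, EV6, EV5.
EV2 starts after EV1 ends; EV1 is clear from here.
EV3 starts after EV2 ends; EV2 is clear from here.
EV4 starts before EV3 ends → EV3 and EV4 overlap.
EV6 starts before EV3 ends → EV3 and EV6 overlap.
EV5 starts before EV3 ends → EV3 and EV5 overlap.
EV6 starts before EV4 ends → EV4 and EV6 overlap.
EV5 starts before EV4 ends → EV4 and EV5 overlap.
EV5 starts before EV6 ends → EV6 and EV5 overlap.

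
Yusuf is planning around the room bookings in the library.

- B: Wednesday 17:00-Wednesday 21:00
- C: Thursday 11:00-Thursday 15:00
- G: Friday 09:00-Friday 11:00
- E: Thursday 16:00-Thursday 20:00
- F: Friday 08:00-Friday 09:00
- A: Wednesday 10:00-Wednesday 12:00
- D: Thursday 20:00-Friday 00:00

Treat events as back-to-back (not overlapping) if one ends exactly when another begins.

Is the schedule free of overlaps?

Sorted by start: A, B, C, E, D, F, G.
B starts after A ends, so nothing later overlaps A either.
C starts after B ends, so nothing later overlaps B either.
E starts after C ends, so nothing later overlaps C either.
D starts exactly when E ends (back-to-back, no overlap), so nothing later overlaps E either.
F starts after D ends, so nothing later overlaps D either.
G starts exactly when F ends (back-to-back, no overlap).
Every pair is clear; the schedule has no overlaps.

Yes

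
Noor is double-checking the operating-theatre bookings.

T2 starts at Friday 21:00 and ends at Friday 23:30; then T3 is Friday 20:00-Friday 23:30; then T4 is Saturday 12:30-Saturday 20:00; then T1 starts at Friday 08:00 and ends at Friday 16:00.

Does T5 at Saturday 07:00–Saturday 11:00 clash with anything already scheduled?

No — it doesn't clash with anything

T1: ends Friday 16:00 at or before T5 starts Saturday 07:00 → clear.
T3: ends Friday 23:30 at or before T5 starts Saturday 07:00 → clear.
T2: ends Friday 23:30 at or before T5 starts Saturday 07:00 → clear.
T4: starts Saturday 12:30 at or after T5 ends Saturday 11:00 → clear.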